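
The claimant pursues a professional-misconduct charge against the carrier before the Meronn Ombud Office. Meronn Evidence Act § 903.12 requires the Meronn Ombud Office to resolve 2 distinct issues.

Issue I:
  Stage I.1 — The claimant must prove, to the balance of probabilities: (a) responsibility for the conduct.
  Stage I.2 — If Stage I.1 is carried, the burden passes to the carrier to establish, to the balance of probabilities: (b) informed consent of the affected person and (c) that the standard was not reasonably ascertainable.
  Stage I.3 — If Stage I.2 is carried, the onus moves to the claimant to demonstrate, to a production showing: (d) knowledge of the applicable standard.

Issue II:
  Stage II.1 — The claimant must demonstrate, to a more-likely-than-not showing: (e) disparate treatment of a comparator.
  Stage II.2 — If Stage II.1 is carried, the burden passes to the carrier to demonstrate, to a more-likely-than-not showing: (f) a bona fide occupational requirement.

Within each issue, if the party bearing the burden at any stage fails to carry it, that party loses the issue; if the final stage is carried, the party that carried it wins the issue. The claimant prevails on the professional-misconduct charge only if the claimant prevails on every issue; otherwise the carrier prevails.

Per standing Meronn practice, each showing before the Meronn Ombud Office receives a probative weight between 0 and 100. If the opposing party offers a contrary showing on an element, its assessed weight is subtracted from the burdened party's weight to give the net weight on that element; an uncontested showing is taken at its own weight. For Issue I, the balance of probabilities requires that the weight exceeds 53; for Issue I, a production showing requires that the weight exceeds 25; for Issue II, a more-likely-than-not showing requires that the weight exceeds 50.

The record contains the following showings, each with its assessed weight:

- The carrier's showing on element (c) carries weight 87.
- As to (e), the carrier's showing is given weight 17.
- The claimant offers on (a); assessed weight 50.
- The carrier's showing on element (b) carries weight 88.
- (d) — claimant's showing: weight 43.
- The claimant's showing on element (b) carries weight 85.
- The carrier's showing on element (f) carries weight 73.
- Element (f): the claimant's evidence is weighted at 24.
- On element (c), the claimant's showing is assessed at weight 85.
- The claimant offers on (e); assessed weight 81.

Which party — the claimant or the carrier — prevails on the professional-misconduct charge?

carrier

— Issue I —
Stage I.1 (claimant, the balance of probabilities, weight exceeds 53): (a) 50 ≤ 53 — fails.
  Stage I.1 not carried; the claimant fails its burden.
So the carrier prevails on this issue.
— Issue II —
Stage II.1 (claimant, a more-likely-than-not showing, weight exceeds 50): (e) net 81−17=64 > 50 — meets.
  Stage II.1 is satisfied; the onus moves to the carrier.
Stage II.2 (carrier, a more-likely-than-not showing, weight exceeds 50): (f) net 73−24=49 ≤ 50 — fails.
  The carrier does not carry Stage II.2.
The analysis ends at Stage II.2; the claimant prevails on this issue.
Per-issue: Issue I → carrier; Issue II → claimant. The claimant must prevail on every issue; overall, the carrier prevails.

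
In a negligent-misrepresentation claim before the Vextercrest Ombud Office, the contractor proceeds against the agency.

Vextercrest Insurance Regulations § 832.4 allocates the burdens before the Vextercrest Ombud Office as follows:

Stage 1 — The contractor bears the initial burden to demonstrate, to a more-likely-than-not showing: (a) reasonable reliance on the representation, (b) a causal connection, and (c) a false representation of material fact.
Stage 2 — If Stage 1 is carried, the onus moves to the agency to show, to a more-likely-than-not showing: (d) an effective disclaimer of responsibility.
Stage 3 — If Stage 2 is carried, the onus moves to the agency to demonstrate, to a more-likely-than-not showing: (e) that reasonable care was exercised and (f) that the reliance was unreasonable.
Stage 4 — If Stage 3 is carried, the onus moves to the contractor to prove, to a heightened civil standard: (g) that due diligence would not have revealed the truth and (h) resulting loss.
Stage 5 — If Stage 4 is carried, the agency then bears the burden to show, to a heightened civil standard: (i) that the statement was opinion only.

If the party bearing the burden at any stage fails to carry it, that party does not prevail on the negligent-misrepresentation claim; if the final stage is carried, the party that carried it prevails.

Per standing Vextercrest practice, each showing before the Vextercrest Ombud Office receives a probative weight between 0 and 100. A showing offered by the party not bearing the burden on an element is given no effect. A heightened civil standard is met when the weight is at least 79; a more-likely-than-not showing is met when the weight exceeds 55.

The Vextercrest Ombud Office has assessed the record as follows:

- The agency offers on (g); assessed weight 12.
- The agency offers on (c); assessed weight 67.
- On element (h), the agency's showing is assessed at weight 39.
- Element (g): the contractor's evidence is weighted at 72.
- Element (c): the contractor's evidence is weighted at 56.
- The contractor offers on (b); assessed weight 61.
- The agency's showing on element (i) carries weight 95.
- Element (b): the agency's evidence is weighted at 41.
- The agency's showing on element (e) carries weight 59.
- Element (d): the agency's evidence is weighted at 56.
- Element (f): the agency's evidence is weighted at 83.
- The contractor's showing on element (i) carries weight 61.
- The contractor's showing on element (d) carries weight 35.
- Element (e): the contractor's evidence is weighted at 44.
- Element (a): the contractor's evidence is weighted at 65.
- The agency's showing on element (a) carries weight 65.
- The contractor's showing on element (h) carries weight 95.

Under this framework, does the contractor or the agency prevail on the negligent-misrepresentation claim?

agency

Stage 1 (contractor, a more-likely-than-not showing, weight exceeds 55): (a) 65 (agency's 65 disregarded) > 55 — meets; (b) 61 (agency's 41 disregarded) > 55 — meets; (c) 56 (agency's 67 disregarded) > 55 — meets.
  The contractor carries Stage 1; the agency now bears the burden.
Stage 2 (agency, a more-likely-than-not showing, weight exceeds 55): (d) 56 (contractor's 35 disregarded) > 55 — meets.
  Stage 2 is satisfied; the agency continues to bear the burden.
Stage 3 (agency, a more-likely-than-not showing, weight exceeds 55): (e) 59 (contractor's 44 disregarded) > 55 — meets; (f) 83 > 55 — meets.
  All elements met. The burden passes to the contractor.
Stage 4 (contractor, a heightened civil standard, weight is at least 79): (g) 72 (agency's 12 disregarded) < 79 — fails; (h) 95 (agency's 39 disregarded) ≥ 79 — meets.
  The contractor does not carry Stage 4.
The analysis ends at Stage 4; the agency prevails.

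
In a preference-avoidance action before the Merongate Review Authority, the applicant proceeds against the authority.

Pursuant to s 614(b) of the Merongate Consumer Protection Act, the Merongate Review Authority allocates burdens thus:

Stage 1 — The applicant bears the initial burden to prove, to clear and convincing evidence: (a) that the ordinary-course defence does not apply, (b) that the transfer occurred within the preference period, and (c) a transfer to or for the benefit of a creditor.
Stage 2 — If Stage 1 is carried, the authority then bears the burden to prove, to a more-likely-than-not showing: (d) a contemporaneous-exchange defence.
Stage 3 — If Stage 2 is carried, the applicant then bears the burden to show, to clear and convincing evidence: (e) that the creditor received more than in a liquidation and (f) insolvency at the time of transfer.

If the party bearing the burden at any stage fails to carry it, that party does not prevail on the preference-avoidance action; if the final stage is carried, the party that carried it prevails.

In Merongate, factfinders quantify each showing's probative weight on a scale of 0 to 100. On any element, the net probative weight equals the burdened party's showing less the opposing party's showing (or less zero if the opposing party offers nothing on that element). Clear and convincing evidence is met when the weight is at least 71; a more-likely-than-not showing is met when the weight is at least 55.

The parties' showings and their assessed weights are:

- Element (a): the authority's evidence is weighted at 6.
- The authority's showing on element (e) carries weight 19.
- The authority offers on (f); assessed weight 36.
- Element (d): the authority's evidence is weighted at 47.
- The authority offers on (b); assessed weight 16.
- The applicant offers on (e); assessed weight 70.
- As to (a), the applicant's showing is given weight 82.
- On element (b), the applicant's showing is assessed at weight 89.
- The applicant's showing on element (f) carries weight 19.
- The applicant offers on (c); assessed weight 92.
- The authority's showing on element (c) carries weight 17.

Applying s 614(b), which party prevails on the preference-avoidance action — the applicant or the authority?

applicant

At Stage 1 the applicant must meet clear and convincing evidence (weight is at least 71): on (a) the weight is 82 less the opposing 6 gives net 76, ≥ 71, so (a) meets the standard; on (b) the weight is 89 less the opposing 16 gives net 73, ≥ 71, so (b) meets the standard; on (c) the weight is 92 less the opposing 17 gives net 75, which does reach 71, so (c) meets the standard.
  All elements met. The burden passes to the authority.
At Stage 2 the authority must meet a more-likely-than-not showing (weight is at least 55): on (d) the weight is 47, < 55, so (d) does not meet the standard.
  Stage 2 not carried; the authority fails its burden.
The applicant prevails.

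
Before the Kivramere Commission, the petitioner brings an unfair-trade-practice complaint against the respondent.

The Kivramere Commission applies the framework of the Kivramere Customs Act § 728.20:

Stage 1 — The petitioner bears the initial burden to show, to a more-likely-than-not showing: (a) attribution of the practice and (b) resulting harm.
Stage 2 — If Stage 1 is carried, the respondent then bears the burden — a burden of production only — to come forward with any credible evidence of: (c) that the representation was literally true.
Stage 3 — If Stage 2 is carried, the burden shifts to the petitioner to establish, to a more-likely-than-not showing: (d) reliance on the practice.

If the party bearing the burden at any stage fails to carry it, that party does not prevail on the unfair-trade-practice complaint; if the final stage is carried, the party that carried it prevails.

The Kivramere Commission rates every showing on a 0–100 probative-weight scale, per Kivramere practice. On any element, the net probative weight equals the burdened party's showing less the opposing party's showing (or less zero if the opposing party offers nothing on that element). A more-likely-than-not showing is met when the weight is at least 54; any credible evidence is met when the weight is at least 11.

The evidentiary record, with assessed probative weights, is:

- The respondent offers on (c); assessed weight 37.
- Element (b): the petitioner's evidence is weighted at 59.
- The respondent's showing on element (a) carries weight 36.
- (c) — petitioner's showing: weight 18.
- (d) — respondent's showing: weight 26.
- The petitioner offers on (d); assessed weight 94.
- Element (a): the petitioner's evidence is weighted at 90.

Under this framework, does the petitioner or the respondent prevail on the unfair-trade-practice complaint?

At Stage 1 the petitioner must meet a more-likely-than-not showing (weight is at least 54): on (a) the weight is 90 less the opposing 36 gives net 54, which does reach 54, so (a) meets the standard; on (b) the weight is 59, ≥ 54, so (b) meets the standard.
  The petitioner carries Stage 1; the respondent now bears the burden.
At Stage 2 the respondent must meet any credible evidence (weight is at least 11): on (c) the weight is 37 less the opposing 18 gives net 19, ≥ 11, so (c) meets the standard.
  Stage 2 carried; the burden shifts to the petitioner.
At Stage 3 the petitioner must meet a more-likely-than-not showing (weight is at least 54): on (d) the weight is 94 less the opposing 26 gives net 68, which does reach 54, so (d) meets the standard.
  All elements met at the final stage.
Every stage carried; the petitioner prevails.

petitioner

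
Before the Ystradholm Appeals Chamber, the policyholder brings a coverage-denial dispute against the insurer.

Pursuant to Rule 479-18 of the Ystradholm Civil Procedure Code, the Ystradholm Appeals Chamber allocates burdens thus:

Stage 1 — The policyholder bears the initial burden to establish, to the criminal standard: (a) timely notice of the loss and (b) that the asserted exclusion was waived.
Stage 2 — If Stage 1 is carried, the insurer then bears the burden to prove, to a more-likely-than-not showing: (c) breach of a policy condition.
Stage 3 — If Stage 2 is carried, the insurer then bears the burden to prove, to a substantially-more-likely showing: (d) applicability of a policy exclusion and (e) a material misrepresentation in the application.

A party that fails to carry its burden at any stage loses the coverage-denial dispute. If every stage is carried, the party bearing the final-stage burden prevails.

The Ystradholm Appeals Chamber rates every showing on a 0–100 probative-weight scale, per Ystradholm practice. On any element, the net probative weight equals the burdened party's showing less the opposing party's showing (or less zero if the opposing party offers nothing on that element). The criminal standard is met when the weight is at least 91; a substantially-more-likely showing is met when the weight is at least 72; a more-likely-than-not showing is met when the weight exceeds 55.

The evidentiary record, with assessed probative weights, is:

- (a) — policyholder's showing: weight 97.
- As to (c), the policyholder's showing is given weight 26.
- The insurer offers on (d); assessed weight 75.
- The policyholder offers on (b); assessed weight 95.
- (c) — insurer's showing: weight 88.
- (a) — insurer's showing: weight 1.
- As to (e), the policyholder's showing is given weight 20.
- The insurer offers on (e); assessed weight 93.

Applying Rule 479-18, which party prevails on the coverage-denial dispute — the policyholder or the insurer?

insurer

Stage 1 (policyholder, the criminal standard, weight is at least 91): (a) net 97−1=96 ≥ 91 — meets; (b) 95 ≥ 91 — meets.
  Stage 1 carried; the burden shifts to the insurer.
Stage 2 (insurer, a more-likely-than-not showing, weight exceeds 55): (c) net 88−26=62 > 55 — meets.
  Stage 2 carried; the burden remains with the insurer.
Stage 3 (insurer, a substantially-more-likely showing, weight is at least 72): (d) 75 ≥ 72 — meets; (e) net 93−20=73 ≥ 72 — meets.
  Stage 3 carried; the final stage is satisfied.
Every stage carried; the insurer prevails.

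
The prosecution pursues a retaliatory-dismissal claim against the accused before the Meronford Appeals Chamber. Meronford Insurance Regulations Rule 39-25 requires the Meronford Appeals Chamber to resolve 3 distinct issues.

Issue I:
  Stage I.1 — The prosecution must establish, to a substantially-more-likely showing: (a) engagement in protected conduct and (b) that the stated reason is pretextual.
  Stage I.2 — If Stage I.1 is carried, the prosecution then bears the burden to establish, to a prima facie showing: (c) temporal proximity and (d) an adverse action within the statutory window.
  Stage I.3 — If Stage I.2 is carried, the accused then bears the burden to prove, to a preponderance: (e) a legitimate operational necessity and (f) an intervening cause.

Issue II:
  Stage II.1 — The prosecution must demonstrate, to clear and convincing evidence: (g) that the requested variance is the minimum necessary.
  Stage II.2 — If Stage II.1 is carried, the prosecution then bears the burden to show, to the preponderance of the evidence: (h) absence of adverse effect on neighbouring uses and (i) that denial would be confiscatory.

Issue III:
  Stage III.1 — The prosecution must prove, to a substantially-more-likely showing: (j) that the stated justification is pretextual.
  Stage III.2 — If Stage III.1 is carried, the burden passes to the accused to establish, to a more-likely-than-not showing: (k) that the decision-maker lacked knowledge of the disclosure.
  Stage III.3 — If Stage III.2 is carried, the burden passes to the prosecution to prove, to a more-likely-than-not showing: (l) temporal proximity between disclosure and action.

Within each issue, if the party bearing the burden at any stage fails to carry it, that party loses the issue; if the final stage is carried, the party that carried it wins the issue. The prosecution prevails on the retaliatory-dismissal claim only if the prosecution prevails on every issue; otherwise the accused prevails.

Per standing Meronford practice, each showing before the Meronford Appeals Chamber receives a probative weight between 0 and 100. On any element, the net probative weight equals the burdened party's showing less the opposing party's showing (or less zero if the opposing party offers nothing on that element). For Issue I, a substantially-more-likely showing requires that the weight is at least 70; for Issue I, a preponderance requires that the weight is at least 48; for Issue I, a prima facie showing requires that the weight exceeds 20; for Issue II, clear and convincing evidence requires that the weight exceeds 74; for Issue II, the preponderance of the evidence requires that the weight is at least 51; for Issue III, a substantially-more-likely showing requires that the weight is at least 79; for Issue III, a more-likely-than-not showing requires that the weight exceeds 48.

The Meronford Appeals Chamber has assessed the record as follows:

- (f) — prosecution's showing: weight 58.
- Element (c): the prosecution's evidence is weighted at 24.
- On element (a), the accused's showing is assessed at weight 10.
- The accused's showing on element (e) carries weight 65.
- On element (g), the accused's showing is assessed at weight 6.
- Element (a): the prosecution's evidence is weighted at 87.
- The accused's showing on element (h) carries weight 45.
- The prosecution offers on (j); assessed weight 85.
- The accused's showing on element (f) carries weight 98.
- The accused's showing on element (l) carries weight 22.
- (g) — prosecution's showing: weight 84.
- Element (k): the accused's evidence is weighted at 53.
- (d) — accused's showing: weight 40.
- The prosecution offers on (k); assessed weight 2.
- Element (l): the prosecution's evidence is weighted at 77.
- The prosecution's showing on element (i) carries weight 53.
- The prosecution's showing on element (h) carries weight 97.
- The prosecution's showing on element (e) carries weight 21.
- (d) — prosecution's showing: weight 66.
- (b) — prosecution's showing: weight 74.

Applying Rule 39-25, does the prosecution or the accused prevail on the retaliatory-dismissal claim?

— Issue I —
At Stage I.1 the prosecution must meet a substantially-more-likely showing (weight is at least 70): on (a) the weight is 87 less the opposing 10 gives net 77, ≥ 70, so (a) meets the standard; on (b) the weight is 74, which does reach 70, so (b) meets the standard.
  Stage I.1 carried; the burden remains with the prosecution.
At Stage I.2 the prosecution must meet a prima facie showing (weight exceeds 20): on (c) the weight is 24, which does exceed 20, so (c) meets the standard; on (d) the weight is 66 less the opposing 40 gives net 26, which does exceed 20, so (d) meets the standard.
  Stage I.2 carried; the burden shifts to the accused.
At Stage I.3 the accused must meet a preponderance (weight is at least 48): on (e) the weight is 65 less the opposing 21 gives net 44, < 48, so (e) does not meet the standard; on (f) the weight is 98 less the opposing 58 gives net 40, which does not reach 48, so (f) does not meet the standard.
  Stage I.3 not carried; the accused fails its burden.
So the prosecution prevails on this issue.
— Issue II —
At Stage II.1 the prosecution must meet clear and convincing evidence (weight exceeds 74): on (g) the weight is 84 less the opposing 6 gives net 78, which does exceed 74, so (g) meets the standard.
  Stage II.1 is satisfied; the prosecution continues to bear the burden.
At Stage II.2 the prosecution must meet the preponderance of the evidence (weight is at least 51): on (h) the weight is 97 less the opposing 45 gives net 52, ≥ 51, so (h) meets the standard; on (i) the weight is 53, ≥ 51, so (i) meets the standard.
  Stage II.2 carried; the final stage is satisfied.
All stages carried — the prosecution prevails on this issue.
— Issue III —
At Stage III.1 the prosecution must meet a substantially-more-likely showing (weight is at least 79): on (j) the weight is 85, ≥ 79, so (j) meets the standard.
  Stage III.1 is satisfied; the onus moves to the accused.
At Stage III.2 the accused must meet a more-likely-than-not showing (weight exceeds 48): on (k) the weight is 53 less the opposing 2 gives net 51, which does exceed 48, so (k) meets the standard.
  All elements met. The burden passes to the prosecution.
At Stage III.3 the prosecution must meet a more-likely-than-not showing (weight exceeds 48): on (l) the weight is 77 less the opposing 22 gives net 55, > 48, so (l) meets the standard.
  Stage III.3 carried; the final stage is satisfied.
Every stage carried; the prosecution prevails on this issue.
Per-issue: Issue I → prosecution; Issue II → prosecution; Issue III → prosecution. The prosecution must prevail on every issue; overall, the prosecution prevails.

prosecution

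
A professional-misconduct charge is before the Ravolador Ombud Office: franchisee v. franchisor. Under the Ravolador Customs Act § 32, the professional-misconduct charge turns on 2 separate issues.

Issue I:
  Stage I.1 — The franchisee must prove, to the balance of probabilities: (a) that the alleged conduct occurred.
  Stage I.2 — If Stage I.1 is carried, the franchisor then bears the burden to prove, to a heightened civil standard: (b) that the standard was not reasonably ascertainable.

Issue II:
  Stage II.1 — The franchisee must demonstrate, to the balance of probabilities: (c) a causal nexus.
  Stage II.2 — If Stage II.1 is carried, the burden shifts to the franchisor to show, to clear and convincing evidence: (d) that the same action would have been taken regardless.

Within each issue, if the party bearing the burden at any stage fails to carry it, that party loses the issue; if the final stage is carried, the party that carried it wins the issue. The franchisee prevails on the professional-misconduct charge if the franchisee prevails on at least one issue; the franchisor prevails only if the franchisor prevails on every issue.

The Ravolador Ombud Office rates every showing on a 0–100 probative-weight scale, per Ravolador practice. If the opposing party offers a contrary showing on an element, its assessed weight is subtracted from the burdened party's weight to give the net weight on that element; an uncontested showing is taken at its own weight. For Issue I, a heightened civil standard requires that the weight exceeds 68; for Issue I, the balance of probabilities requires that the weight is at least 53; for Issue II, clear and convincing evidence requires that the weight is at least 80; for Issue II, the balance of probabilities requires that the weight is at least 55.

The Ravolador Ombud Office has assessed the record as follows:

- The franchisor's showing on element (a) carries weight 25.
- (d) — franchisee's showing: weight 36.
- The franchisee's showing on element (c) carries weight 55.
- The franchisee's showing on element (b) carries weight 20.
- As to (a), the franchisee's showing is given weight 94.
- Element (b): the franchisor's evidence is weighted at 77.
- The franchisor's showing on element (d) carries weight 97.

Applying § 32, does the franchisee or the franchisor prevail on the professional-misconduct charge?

— Issue I —
Stage I.1 (franchisee, the balance of probabilities, weight is at least 53): (a) net 94−25=69 ≥ 53 — meets.
  Stage I.1 carried; the burden shifts to the franchisor.
Stage I.2 (franchisor, a heightened civil standard, weight exceeds 68): (b) net 77−20=57 ≤ 68 — fails.
  The franchisor does not carry Stage I.2.
So the franchisee prevails on this issue.
— Issue II —
At Stage II.1 the franchisee must meet the balance of probabilities (weight is at least 55): on (c) the weight is 55, ≥ 55, so (c) meets the standard.
  Stage II.1 is satisfied; the onus moves to the franchisor.
At Stage II.2 the franchisor must meet clear and convincing evidence (weight is at least 80): on (d) the weight is 97 less the opposing 36 gives net 61, which does not reach 80, so (d) does not meet the standard.
  Not every element is met, so the franchisor fails to carry Stage II.2.
The franchisee prevails on this issue.
Per-issue: Issue I → franchisee; Issue II → franchisee. The franchisee must prevail on at least one issue; overall, the franchisee prevails.

franchisee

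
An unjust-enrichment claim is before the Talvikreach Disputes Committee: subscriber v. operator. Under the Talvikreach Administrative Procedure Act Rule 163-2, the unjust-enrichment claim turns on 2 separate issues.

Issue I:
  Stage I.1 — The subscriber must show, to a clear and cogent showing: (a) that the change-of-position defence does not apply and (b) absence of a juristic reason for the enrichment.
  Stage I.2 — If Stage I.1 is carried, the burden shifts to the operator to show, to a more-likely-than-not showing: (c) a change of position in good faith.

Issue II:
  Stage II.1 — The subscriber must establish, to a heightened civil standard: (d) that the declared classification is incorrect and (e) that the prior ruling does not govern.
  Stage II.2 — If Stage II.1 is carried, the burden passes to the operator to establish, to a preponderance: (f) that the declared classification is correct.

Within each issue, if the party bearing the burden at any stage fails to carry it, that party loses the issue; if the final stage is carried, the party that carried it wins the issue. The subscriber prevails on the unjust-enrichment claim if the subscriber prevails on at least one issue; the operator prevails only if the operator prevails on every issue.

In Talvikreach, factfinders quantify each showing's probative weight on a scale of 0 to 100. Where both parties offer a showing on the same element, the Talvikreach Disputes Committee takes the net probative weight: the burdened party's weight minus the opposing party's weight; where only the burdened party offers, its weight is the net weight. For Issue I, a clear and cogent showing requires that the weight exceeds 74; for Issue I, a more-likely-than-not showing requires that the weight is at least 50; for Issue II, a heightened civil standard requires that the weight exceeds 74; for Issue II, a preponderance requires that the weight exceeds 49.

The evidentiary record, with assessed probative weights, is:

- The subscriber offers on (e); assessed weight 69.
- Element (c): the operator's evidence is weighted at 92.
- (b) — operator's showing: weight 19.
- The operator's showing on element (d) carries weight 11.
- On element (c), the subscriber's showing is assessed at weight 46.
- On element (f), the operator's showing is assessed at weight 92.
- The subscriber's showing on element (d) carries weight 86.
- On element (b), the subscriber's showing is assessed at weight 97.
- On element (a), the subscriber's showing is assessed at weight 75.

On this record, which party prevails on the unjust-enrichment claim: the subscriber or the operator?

— Issue I —
At Stage I.1 the subscriber must meet a clear and cogent showing (weight exceeds 74): on (a) the weight is 75, > 74, so (a) meets the standard; on (b) the weight is 97 less the opposing 19 gives net 78, > 74, so (b) meets the standard.
  Stage I.1 carried; the burden shifts to the operator.
At Stage I.2 the operator must meet a more-likely-than-not showing (weight is at least 50): on (c) the weight is 92 less the opposing 46 gives net 46, < 50, so (c) does not meet the standard.
  The operator does not carry Stage I.2.
So the subscriber prevails on this issue.
— Issue II —
Stage II.1 (subscriber, a heightened civil standard, weight exceeds 74): (d) net 86−11=75 > 74 — meets; (e) 69 ≤ 74 — fails.
  Not every element is met, so the subscriber fails to carry Stage II.1.
The operator prevails on this issue.
Per-issue: Issue I → subscriber; Issue II → operator. The subscriber must prevail on at least one issue; overall, the subscriber prevails.

subscriber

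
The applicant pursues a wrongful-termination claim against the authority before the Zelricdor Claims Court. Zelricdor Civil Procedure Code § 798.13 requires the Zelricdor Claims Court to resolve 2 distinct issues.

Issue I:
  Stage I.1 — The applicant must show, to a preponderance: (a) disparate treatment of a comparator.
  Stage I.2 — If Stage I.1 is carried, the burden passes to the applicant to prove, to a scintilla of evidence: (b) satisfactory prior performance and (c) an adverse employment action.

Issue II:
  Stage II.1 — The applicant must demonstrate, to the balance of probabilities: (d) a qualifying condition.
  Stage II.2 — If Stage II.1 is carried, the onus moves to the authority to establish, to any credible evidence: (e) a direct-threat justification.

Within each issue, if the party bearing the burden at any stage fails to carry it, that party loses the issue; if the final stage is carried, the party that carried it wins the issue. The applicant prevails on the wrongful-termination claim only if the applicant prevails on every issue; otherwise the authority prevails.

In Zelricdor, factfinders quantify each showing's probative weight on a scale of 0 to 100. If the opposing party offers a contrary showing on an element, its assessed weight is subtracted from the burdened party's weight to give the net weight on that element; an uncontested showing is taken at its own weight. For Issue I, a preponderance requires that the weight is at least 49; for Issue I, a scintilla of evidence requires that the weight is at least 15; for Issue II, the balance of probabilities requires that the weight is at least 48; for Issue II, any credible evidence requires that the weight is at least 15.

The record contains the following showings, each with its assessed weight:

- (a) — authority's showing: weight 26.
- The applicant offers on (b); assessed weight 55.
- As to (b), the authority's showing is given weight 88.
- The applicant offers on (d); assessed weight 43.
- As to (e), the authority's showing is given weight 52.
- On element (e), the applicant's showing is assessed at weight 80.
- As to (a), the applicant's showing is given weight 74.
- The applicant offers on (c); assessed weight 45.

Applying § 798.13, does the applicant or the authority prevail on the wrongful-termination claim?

authority

— Issue I —
Stage I.1 — burden on applicant; standard: a preponderance (weight is at least 49).
    (a): 74 − 26 = 48 < 49 [not met]
  Stage I.1 not carried; the applicant fails its burden.
So the authority prevails on this issue.
— Issue II —
Stage II.1 (applicant, the balance of probabilities, weight is at least 48): (d) 43 < 48 — fails.
  Not every element is met, so the applicant fails to carry Stage II.1.
The authority prevails on this issue.
Per-issue: Issue I → authority; Issue II → authority. The applicant must prevail on every issue; overall, the authority prevails.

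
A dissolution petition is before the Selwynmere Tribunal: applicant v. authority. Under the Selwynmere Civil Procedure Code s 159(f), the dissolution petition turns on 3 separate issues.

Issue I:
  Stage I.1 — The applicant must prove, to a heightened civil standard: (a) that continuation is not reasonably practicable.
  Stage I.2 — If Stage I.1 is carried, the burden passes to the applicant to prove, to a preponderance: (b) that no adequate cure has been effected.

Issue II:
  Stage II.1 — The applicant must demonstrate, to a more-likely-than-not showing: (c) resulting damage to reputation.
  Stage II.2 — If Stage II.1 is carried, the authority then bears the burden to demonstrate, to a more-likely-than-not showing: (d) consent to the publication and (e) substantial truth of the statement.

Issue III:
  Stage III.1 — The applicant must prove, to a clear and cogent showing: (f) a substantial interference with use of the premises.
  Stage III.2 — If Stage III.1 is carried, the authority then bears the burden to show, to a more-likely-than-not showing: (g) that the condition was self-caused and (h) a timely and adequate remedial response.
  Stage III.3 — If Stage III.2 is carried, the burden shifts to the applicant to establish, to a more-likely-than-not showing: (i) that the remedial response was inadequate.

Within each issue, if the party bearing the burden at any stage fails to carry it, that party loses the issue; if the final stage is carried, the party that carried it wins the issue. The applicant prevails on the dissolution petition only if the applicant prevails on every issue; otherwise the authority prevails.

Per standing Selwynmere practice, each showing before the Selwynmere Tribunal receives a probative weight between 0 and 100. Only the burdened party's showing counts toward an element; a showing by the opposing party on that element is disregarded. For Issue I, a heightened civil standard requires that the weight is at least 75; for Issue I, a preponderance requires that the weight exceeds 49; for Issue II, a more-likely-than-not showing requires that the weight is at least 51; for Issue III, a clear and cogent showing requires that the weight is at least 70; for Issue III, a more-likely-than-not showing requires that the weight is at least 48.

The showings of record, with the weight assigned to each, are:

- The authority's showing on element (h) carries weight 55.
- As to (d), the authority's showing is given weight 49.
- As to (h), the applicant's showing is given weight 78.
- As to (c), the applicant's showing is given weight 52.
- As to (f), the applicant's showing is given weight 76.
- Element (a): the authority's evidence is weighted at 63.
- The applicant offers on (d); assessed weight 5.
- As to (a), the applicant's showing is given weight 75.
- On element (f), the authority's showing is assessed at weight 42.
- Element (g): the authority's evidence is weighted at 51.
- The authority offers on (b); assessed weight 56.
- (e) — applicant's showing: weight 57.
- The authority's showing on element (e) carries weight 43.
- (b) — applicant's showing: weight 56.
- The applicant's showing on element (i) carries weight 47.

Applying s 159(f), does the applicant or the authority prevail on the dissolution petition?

— Issue I —
Stage I.1 — burden on applicant; standard: a heightened civil standard (weight is at least 75).
    (a): 75 (authority's 63 disregarded) ≥ 75 [met]
  Stage I.1 is satisfied; the applicant continues to bear the burden.
Stage I.2 — burden on applicant; standard: a preponderance (weight exceeds 49).
    (b): 56 (authority's 56 disregarded) > 49 [met]
  The applicant carries the last stage.
With every stage satisfied, the applicant prevails on this issue.
— Issue II —
At Stage II.1 the applicant must meet a more-likely-than-not showing (weight is at least 51): on (c) the weight is 52, ≥ 51, so (c) meets the standard.
  Stage II.1 carried; the burden shifts to the authority.
At Stage II.2 the authority must meet a more-likely-than-not showing (weight is at least 51): on (d) the weight is 49 (the applicant's 5 is given no effect), < 51, so (d) does not meet the standard; on (e) the weight is 43 (the applicant's 57 is given no effect), < 51, so (e) does not meet the standard.
  Not every element is met, so the authority fails to carry Stage II.2.
The applicant prevails on this issue.
— Issue III —
Stage III.1 (applicant, a clear and cogent showing, weight is at least 70): (f) 76 (authority's 42 disregarded) ≥ 70 — meets.
  Stage III.1 carried; the burden shifts to the authority.
Stage III.2 (authority, a more-likely-than-not showing, weight is at least 48): (g) 51 ≥ 48 — meets; (h) 55 (applicant's 78 disregarded) ≥ 48 — meets.
  All elements met. The burden passes to the applicant.
Stage III.3 (applicant, a more-likely-than-not showing, weight is at least 48): (i) 47 < 48 — fails.
  The applicant does not carry Stage III.3.
The analysis ends at Stage III.3; the authority prevails on this issue.
Per-issue: Issue I → applicant; Issue II → applicant; Issue III → authority. The applicant must prevail on every issue; overall, the authority prevails.

authority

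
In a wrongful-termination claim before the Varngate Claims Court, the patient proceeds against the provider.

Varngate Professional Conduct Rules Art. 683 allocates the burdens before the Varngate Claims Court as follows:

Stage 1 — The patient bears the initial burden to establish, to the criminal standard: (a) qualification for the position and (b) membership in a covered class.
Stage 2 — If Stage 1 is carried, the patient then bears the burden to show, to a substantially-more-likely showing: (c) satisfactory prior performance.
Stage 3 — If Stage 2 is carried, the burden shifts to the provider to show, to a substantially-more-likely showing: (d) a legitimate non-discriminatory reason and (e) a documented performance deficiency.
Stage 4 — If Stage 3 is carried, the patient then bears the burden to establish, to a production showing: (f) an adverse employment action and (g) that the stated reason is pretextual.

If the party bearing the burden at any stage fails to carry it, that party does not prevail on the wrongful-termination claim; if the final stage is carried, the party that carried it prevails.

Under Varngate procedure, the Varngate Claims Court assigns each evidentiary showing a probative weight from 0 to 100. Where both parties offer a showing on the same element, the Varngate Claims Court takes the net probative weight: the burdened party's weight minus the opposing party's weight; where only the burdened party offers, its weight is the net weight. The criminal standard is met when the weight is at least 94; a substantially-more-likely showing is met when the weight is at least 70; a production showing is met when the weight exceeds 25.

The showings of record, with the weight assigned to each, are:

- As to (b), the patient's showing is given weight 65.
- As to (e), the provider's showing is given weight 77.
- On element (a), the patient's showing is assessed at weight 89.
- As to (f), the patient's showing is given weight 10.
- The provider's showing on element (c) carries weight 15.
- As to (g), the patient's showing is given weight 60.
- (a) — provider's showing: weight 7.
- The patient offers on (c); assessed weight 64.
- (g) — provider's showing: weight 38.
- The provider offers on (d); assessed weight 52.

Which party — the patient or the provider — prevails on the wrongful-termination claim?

Stage 1 — burden on patient; standard: the criminal standard (weight is at least 94).
    (a): 89 − 7 = 82 < 94 [not met]
    (b): 65 < 94 [not met]
  Stage 1 not carried; the patient fails its burden.
The analysis ends at Stage 1; the provider prevails.

provider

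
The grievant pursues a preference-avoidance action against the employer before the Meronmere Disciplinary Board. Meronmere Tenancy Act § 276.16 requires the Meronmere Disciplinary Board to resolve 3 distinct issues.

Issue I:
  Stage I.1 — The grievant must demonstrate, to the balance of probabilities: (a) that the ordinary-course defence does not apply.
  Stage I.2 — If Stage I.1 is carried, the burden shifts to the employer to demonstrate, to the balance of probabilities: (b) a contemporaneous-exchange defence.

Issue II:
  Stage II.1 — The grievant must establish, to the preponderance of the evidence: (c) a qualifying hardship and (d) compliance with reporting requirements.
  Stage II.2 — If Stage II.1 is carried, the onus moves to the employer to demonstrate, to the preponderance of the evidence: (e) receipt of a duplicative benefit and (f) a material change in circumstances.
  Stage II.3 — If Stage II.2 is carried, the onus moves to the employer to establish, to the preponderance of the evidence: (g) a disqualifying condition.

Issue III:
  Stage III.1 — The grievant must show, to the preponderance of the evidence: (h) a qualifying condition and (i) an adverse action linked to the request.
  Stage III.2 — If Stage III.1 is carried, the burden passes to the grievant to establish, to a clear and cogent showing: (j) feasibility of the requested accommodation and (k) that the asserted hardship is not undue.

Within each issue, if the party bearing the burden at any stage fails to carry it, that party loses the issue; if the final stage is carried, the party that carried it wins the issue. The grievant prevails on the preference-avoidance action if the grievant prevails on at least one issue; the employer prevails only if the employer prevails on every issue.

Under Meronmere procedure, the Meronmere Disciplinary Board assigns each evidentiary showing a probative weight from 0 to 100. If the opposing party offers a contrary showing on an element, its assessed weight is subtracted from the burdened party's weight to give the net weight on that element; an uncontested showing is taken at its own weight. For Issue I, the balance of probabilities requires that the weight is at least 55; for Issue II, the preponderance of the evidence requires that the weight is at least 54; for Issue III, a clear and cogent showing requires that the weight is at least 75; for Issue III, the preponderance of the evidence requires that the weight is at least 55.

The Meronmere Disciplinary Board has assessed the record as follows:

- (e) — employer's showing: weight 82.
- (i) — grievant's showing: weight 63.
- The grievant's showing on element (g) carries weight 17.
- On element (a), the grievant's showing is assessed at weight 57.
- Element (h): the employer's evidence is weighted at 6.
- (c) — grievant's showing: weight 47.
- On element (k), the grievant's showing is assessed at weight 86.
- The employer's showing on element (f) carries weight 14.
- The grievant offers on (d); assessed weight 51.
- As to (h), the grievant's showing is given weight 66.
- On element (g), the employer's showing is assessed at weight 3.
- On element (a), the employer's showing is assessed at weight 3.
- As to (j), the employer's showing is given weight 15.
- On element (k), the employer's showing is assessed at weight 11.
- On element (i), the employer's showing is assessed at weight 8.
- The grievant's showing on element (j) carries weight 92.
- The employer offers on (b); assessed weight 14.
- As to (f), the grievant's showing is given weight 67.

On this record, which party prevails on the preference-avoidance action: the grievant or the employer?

grievant

— Issue I —
Stage I.1 — burden on grievant; standard: the balance of probabilities (weight is at least 55).
    (a): 57 − 3 = 54 < 55 [not met]
  Stage I.1 not carried; the grievant fails its burden.
The employer prevails on this issue.
— Issue II —
Stage II.1 (grievant, the preponderance of the evidence, weight is at least 54): (c) 47 < 54 — fails; (d) 51 < 54 — fails.
  Stage II.1 not carried; the grievant fails its burden.
The analysis ends at Stage II.1; the employer prevails on this issue.
— Issue III —
Stage III.1 — burden on grievant; standard: the preponderance of the evidence (weight is at least 55).
    (h): 66 − 6 = 60 ≥ 55 [met]
    (i): 63 − 8 = 55 ≥ 55 [met]
  All elements met. The grievant retains the burden for Stage III.2.
Stage III.2 — burden on grievant; standard: a clear and cogent showing (weight is at least 75).
    (j): 92 − 15 = 77 ≥ 75 [met]
    (k): 86 − 11 = 75 ≥ 75 [met]
  All elements met at the final stage.
Every stage carried; the grievant prevails on this issue.
Per-issue: Issue I → employer; Issue II → employer; Issue III → grievant. The grievant must prevail on at least one issue; overall, the grievant prevails.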